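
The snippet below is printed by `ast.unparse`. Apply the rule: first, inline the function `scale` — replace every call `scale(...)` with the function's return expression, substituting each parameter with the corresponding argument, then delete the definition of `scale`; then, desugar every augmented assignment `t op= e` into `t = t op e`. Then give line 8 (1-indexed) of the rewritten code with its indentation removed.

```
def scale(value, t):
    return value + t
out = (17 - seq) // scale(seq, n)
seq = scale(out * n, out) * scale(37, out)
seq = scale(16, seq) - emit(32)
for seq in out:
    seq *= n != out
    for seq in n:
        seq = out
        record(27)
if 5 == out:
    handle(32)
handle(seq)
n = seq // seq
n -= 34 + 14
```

Transformed code:
out = (17 - seq) // (seq + n)
seq = (out * n + out) * (37 + out)
seq = 16 + seq - emit(32)
for seq in out:
    seq = seq * (n != out)
    for seq in n:
        seq = out
        record(27)
if 5 == out:
    handle(32)
handle(seq)
n = seq // seq
n = n - (34 + 14)

record(27)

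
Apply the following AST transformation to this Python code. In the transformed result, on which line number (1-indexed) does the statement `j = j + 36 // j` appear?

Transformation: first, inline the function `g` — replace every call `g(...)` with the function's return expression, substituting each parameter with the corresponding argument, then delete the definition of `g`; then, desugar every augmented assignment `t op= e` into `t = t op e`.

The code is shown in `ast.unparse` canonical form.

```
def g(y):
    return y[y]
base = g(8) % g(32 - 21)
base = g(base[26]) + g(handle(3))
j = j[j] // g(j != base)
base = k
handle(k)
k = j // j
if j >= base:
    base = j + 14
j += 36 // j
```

9

Transformed code:
base = 8[8] % (32 - 21)[32 - 21]
base = base[26][base[26]] + handle(3)[handle(3)]
j = j[j] // (j != base)[j != base]
base = k
handle(k)
k = j // j
if j >= base:
    base = j + 14
j = j + 36 // j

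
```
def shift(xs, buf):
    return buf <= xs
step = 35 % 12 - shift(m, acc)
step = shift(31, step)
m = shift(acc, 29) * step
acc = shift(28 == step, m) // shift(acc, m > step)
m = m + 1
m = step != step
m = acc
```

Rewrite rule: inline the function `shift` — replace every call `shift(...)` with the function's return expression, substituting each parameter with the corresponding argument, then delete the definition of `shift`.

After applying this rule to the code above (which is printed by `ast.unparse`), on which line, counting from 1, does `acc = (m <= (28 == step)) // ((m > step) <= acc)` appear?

4

Transformed code:
step = 35 % 12 - (acc <= m)
step = step <= 31
m = (29 <= acc) * step
acc = (m <= (28 == step)) // ((m > step) <= acc)
m = m + 1
m = step != step
m = acc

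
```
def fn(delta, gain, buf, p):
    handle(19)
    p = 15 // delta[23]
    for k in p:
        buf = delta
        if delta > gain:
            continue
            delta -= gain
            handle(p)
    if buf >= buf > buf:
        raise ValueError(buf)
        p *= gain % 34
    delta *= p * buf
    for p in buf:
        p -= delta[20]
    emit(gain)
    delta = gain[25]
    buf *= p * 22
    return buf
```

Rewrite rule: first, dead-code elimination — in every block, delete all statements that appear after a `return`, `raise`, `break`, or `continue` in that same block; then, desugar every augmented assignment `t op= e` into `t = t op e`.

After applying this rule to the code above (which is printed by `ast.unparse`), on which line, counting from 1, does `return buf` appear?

Transformed code:
def fn(delta, gain, buf, p):
    handle(19)
    p = 15 // delta[23]
    for k in p:
        buf = delta
        if delta > gain:
            continue
    if buf >= buf > buf:
        raise ValueError(buf)
    delta = delta * (p * buf)
    for p in buf:
        p = p - delta[20]
    emit(gain)
    delta = gain[25]
    buf = buf * (p * 22)
    return buf

16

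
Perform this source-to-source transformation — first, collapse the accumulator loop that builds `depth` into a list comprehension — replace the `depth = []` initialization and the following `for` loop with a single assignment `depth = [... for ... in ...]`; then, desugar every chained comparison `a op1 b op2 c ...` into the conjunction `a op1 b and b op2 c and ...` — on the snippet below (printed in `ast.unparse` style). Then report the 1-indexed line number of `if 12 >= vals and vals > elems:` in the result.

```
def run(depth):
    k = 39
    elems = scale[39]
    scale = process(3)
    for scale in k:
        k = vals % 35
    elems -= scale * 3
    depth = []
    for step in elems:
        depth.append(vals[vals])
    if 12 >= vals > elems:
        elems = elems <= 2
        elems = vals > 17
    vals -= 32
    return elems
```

Transformed code:
def run(depth):
    k = 39
    elems = scale[39]
    scale = process(3)
    for scale in k:
        k = vals % 35
    elems -= scale * 3
    depth = [vals[vals] for step in elems]
    if 12 >= vals and vals > elems:
        elems = elems <= 2
        elems = vals > 17
    vals -= 32
    return elems

9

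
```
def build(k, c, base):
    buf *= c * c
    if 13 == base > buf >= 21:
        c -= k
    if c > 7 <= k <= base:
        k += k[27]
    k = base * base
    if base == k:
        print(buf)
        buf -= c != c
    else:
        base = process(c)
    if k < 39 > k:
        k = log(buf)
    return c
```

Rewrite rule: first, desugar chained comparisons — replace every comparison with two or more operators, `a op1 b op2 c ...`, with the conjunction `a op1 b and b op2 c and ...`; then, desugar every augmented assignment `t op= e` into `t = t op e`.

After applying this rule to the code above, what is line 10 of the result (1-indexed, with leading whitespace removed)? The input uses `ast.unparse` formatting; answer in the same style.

buf = buf - (c != c)

Transformed code:
def build(k, c, base):
    buf = buf * (c * c)
    if 13 == base and base > buf and (buf >= 21):
        c = c - k
    if c > 7 and 7 <= k and (k <= base):
        k = k + k[27]
    k = base * base
    if base == k:
        print(buf)
        buf = buf - (c != c)
    else:
        base = process(c)
    if k < 39 and 39 > k:
        k = log(buf)
    return c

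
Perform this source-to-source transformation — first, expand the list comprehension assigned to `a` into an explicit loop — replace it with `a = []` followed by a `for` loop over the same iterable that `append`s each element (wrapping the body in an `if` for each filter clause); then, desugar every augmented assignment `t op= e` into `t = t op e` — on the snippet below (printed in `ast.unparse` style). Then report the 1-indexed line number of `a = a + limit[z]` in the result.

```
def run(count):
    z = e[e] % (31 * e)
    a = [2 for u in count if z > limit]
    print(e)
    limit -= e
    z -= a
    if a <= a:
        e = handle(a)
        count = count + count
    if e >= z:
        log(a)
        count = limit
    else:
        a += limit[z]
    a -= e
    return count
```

17

Transformed code:
def run(count):
    z = e[e] % (31 * e)
    a = []
    for u in count:
        if z > limit:
            a.append(2)
    print(e)
    limit = limit - e
    z = z - a
    if a <= a:
        e = handle(a)
        count = count + count
    if e >= z:
        log(a)
        count = limit
    else:
        a = a + limit[z]
    a = a - e
    return count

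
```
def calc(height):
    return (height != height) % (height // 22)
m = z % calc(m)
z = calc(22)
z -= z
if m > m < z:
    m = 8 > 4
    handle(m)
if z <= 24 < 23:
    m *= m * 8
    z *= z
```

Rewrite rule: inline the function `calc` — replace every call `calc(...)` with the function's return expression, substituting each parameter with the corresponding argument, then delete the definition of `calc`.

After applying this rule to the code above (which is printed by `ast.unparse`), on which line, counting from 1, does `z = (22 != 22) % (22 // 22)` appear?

Transformed code:
m = z % ((m != m) % (m // 22))
z = (22 != 22) % (22 // 22)
z -= z
if m > m < z:
    m = 8 > 4
    handle(m)
if z <= 24 < 23:
    m *= m * 8
    z *= z

2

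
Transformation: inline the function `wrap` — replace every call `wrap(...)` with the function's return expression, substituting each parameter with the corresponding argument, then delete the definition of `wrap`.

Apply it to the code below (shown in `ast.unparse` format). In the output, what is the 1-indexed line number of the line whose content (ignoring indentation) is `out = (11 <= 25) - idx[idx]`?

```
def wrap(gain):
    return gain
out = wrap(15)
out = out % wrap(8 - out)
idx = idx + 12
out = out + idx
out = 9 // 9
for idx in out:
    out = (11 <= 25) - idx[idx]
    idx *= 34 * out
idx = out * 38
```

7

Transformed code:
out = 15
out = out % (8 - out)
idx = idx + 12
out = out + idx
out = 9 // 9
for idx in out:
    out = (11 <= 25) - idx[idx]
    idx *= 34 * out
idx = out * 38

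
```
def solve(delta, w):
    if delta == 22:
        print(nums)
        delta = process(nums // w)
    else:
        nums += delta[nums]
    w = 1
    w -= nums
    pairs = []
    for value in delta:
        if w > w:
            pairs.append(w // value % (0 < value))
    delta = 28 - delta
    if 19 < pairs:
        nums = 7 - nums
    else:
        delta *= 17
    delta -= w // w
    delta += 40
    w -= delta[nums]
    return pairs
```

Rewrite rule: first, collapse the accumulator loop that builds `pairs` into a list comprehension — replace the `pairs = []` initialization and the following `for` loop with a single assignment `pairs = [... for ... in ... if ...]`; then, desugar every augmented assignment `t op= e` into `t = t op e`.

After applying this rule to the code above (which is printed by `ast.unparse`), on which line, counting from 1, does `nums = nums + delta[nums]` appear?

6

Transformed code:
def solve(delta, w):
    if delta == 22:
        print(nums)
        delta = process(nums // w)
    else:
        nums = nums + delta[nums]
    w = 1
    w = w - nums
    pairs = [w // value % (0 < value) for value in delta if w > w]
    delta = 28 - delta
    if 19 < pairs:
        nums = 7 - nums
    else:
        delta = delta * 17
    delta = delta - w // w
    delta = delta + 40
    w = w - delta[nums]
    return pairs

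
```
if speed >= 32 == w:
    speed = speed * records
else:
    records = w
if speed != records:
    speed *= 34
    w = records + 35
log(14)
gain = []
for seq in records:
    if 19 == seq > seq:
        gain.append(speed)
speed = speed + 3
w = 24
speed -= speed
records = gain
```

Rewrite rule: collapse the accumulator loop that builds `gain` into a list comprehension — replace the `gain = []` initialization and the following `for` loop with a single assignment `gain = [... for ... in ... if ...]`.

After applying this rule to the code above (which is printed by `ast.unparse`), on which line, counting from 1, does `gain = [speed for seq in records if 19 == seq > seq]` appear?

Transformed code:
if speed >= 32 == w:
    speed = speed * records
else:
    records = w
if speed != records:
    speed *= 34
    w = records + 35
log(14)
gain = [speed for seq in records if 19 == seq > seq]
speed = speed + 3
w = 24
speed -= speed
records = gain

9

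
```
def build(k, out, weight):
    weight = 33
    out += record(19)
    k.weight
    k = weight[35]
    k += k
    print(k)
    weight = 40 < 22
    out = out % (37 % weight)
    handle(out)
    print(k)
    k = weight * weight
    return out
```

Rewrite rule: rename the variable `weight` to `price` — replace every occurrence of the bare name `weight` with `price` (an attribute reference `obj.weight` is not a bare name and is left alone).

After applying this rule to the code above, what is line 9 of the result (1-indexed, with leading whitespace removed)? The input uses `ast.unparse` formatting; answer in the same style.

out = out % (37 % price)

Transformed code:
def build(k, out, price):
    price = 33
    out += record(19)
    k.weight
    k = price[35]
    k += k
    print(k)
    price = 40 < 22
    out = out % (37 % price)
    handle(out)
    print(k)
    k = price * price
    return out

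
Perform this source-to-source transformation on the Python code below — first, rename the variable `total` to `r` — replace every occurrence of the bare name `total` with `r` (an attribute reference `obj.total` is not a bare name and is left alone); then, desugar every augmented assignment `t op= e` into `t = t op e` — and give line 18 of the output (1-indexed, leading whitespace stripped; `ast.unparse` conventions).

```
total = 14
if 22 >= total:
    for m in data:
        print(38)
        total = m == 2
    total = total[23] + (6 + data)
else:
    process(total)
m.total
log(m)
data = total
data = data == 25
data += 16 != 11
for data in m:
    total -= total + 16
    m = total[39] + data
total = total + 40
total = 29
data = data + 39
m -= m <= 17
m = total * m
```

Transformed code:
r = 14
if 22 >= r:
    for m in data:
        print(38)
        r = m == 2
    r = r[23] + (6 + data)
else:
    process(r)
m.total
log(m)
data = r
data = data == 25
data = data + (16 != 11)
for data in m:
    r = r - (r + 16)
    m = r[39] + data
r = r + 40
r = 29
data = data + 39
m = m - (m <= 17)
m = r * m

r = 29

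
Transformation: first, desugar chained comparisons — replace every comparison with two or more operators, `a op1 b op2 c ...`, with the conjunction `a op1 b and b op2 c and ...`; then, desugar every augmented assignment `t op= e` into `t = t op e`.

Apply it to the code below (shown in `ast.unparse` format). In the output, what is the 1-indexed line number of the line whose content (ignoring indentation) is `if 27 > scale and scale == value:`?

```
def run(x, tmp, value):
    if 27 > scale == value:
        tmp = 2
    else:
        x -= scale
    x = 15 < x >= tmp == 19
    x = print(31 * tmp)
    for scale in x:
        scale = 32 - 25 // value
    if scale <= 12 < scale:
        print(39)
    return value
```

2

Transformed code:
def run(x, tmp, value):
    if 27 > scale and scale == value:
        tmp = 2
    else:
        x = x - scale
    x = 15 < x and x >= tmp and (tmp == 19)
    x = print(31 * tmp)
    for scale in x:
        scale = 32 - 25 // value
    if scale <= 12 and 12 < scale:
        print(39)
    return value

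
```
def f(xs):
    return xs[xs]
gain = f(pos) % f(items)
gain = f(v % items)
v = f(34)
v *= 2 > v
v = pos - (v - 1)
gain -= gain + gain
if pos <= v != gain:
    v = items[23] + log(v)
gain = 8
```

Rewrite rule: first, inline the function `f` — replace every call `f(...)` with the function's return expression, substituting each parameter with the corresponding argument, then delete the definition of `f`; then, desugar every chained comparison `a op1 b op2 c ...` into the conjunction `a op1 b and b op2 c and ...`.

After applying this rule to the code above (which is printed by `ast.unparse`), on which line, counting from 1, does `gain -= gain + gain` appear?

6

Transformed code:
gain = pos[pos] % items[items]
gain = (v % items)[v % items]
v = 34[34]
v *= 2 > v
v = pos - (v - 1)
gain -= gain + gain
if pos <= v and v != gain:
    v = items[23] + log(v)
gain = 8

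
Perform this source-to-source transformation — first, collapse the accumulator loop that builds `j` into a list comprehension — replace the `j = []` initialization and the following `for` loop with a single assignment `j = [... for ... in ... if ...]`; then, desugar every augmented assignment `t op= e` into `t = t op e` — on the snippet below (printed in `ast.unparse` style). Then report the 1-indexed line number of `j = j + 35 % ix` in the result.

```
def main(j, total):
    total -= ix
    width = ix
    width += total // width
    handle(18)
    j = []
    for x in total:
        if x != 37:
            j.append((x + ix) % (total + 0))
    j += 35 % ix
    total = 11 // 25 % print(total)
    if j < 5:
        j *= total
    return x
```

7

Transformed code:
def main(j, total):
    total = total - ix
    width = ix
    width = width + total // width
    handle(18)
    j = [(x + ix) % (total + 0) for x in total if x != 37]
    j = j + 35 % ix
    total = 11 // 25 % print(total)
    if j < 5:
        j = j * total
    return x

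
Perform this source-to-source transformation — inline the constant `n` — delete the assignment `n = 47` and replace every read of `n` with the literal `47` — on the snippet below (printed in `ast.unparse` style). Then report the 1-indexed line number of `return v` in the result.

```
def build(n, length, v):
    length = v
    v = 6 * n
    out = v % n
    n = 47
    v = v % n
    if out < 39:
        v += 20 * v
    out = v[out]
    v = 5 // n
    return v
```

Transformed code:
def build(n, length, v):
    length = v
    v = 6 * 47
    out = v % 47
    v = v % 47
    if out < 39:
        v += 20 * v
    out = v[out]
    v = 5 // 47
    return v

10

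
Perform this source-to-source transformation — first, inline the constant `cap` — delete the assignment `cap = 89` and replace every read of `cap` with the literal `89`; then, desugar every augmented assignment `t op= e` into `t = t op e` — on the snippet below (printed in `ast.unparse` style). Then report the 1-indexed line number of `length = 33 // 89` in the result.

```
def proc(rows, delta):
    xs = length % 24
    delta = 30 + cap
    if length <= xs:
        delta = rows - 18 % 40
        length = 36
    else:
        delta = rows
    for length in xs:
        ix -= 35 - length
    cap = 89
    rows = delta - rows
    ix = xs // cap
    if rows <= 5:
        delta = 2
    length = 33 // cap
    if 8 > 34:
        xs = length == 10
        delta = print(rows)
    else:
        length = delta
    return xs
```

Transformed code:
def proc(rows, delta):
    xs = length % 24
    delta = 30 + 89
    if length <= xs:
        delta = rows - 18 % 40
        length = 36
    else:
        delta = rows
    for length in xs:
        ix = ix - (35 - length)
    rows = delta - rows
    ix = xs // 89
    if rows <= 5:
        delta = 2
    length = 33 // 89
    if 8 > 34:
        xs = length == 10
        delta = print(rows)
    else:
        length = delta
    return xs

15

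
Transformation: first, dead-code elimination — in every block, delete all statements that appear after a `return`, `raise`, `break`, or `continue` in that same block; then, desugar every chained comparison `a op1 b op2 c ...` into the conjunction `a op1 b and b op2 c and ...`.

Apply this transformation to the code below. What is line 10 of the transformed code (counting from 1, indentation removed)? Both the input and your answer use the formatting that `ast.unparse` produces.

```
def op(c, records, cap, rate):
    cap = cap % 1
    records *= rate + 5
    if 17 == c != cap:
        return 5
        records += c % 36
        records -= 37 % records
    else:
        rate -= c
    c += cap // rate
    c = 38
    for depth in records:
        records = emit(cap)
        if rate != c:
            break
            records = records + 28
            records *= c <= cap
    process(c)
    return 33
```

for depth in records:

Transformed code:
def op(c, records, cap, rate):
    cap = cap % 1
    records *= rate + 5
    if 17 == c and c != cap:
        return 5
    else:
        rate -= c
    c += cap // rate
    c = 38
    for depth in records:
        records = emit(cap)
        if rate != c:
            break
    process(c)
    return 33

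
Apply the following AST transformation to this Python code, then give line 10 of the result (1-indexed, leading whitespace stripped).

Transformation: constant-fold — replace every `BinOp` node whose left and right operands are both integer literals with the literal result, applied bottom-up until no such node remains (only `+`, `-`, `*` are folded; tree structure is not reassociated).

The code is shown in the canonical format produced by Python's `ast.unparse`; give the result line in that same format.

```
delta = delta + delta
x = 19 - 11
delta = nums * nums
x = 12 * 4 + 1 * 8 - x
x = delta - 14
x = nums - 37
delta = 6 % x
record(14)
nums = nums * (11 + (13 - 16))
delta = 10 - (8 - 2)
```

Transformed code:
delta = delta + delta
x = 8
delta = nums * nums
x = 56 - x
x = delta - 14
x = nums - 37
delta = 6 % x
record(14)
nums = nums * 8
delta = 4

delta = 4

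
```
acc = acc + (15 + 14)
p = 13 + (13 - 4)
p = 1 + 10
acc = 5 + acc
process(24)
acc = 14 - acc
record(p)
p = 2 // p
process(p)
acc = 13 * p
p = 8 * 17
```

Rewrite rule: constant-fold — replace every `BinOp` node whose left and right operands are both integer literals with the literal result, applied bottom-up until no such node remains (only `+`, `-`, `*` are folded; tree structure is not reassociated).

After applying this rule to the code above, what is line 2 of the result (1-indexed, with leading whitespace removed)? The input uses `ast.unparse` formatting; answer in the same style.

Transformed code:
acc = acc + 29
p = 22
p = 11
acc = 5 + acc
process(24)
acc = 14 - acc
record(p)
p = 2 // p
process(p)
acc = 13 * p
p = 136

p = 22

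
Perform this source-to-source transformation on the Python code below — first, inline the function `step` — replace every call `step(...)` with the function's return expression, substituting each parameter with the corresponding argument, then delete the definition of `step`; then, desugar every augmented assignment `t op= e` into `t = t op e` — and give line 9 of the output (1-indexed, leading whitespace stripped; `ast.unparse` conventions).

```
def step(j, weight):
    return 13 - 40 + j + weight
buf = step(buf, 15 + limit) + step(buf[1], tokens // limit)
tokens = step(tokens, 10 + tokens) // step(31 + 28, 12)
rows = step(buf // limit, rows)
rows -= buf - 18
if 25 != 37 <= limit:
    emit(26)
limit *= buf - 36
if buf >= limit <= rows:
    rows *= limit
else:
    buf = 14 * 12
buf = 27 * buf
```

rows = rows * limit

Transformed code:
buf = 13 - 40 + buf + (15 + limit) + (13 - 40 + buf[1] + tokens // limit)
tokens = (13 - 40 + tokens + (10 + tokens)) // (13 - 40 + (31 + 28) + 12)
rows = 13 - 40 + buf // limit + rows
rows = rows - (buf - 18)
if 25 != 37 <= limit:
    emit(26)
limit = limit * (buf - 36)
if buf >= limit <= rows:
    rows = rows * limit
else:
    buf = 14 * 12
buf = 27 * buf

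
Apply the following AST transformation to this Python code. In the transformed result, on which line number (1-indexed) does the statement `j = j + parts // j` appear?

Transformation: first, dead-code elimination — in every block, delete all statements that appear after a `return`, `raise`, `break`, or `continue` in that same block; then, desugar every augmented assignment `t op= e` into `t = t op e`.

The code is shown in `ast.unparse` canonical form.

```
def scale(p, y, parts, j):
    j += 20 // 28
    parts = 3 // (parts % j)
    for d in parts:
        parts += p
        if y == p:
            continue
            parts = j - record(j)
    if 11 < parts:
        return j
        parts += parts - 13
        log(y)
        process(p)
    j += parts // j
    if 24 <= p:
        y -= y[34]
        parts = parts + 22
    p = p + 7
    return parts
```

10

Transformed code:
def scale(p, y, parts, j):
    j = j + 20 // 28
    parts = 3 // (parts % j)
    for d in parts:
        parts = parts + p
        if y == p:
            continue
    if 11 < parts:
        return j
    j = j + parts // j
    if 24 <= p:
        y = y - y[34]
        parts = parts + 22
    p = p + 7
    return parts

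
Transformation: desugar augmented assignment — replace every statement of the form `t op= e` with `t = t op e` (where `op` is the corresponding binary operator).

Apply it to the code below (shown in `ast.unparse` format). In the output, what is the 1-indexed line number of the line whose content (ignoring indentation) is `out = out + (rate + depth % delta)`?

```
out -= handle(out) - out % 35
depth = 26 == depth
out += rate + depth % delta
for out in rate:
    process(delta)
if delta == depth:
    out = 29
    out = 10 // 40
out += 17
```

Transformed code:
out = out - (handle(out) - out % 35)
depth = 26 == depth
out = out + (rate + depth % delta)
for out in rate:
    process(delta)
if delta == depth:
    out = 29
    out = 10 // 40
out = out + 17

3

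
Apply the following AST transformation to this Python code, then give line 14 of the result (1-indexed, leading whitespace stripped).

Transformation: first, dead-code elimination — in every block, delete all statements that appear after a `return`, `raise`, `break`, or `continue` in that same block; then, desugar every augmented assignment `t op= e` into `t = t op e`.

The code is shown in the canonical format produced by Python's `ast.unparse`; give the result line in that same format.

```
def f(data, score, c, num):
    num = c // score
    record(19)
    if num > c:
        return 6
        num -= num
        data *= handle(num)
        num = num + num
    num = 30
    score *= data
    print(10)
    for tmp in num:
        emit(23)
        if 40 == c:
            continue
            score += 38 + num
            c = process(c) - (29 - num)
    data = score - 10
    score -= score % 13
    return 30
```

score = score - score % 13

Transformed code:
def f(data, score, c, num):
    num = c // score
    record(19)
    if num > c:
        return 6
    num = 30
    score = score * data
    print(10)
    for tmp in num:
        emit(23)
        if 40 == c:
            continue
    data = score - 10
    score = score - score % 13
    return 30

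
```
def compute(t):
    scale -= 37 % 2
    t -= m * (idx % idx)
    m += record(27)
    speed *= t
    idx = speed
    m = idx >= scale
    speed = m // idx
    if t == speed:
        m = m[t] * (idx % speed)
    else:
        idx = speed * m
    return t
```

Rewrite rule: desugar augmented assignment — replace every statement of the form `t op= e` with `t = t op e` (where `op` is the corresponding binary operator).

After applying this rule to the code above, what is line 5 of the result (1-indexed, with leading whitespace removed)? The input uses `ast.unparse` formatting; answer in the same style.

speed = speed * t

Transformed code:
def compute(t):
    scale = scale - 37 % 2
    t = t - m * (idx % idx)
    m = m + record(27)
    speed = speed * t
    idx = speed
    m = idx >= scale
    speed = m // idx
    if t == speed:
        m = m[t] * (idx % speed)
    else:
        idx = speed * m
    return t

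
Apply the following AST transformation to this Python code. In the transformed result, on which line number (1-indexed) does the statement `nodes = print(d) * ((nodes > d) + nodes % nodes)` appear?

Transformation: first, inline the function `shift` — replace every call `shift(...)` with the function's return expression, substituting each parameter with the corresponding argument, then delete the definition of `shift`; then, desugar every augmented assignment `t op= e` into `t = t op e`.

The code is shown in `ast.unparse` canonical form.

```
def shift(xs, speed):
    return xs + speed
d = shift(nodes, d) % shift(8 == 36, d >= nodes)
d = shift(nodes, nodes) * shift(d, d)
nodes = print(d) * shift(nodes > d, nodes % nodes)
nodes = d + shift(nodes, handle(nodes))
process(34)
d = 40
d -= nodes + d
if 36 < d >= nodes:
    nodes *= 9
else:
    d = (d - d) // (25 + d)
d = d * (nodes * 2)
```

3

Transformed code:
d = (nodes + d) % ((8 == 36) + (d >= nodes))
d = (nodes + nodes) * (d + d)
nodes = print(d) * ((nodes > d) + nodes % nodes)
nodes = d + (nodes + handle(nodes))
process(34)
d = 40
d = d - (nodes + d)
if 36 < d >= nodes:
    nodes = nodes * 9
else:
    d = (d - d) // (25 + d)
d = d * (nodes * 2)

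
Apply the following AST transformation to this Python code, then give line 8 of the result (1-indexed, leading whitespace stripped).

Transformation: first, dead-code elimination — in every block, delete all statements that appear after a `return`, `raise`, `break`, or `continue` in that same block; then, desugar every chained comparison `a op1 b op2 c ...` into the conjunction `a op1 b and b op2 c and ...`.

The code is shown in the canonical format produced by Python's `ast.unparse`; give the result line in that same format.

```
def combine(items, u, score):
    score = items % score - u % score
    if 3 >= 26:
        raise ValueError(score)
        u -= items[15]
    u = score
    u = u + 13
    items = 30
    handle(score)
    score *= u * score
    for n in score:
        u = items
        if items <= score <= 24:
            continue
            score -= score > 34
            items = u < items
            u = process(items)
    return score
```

Transformed code:
def combine(items, u, score):
    score = items % score - u % score
    if 3 >= 26:
        raise ValueError(score)
    u = score
    u = u + 13
    items = 30
    handle(score)
    score *= u * score
    for n in score:
        u = items
        if items <= score and score <= 24:
            continue
    return score

handle(score)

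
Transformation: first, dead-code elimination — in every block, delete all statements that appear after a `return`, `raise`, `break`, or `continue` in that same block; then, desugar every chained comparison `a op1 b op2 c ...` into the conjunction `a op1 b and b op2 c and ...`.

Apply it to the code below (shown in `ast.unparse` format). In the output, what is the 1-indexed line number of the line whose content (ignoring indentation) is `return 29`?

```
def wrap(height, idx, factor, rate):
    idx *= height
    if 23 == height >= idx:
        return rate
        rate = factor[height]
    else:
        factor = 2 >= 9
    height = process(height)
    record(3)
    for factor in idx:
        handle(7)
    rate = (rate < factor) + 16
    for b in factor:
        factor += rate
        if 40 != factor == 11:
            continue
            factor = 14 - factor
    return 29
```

16

Transformed code:
def wrap(height, idx, factor, rate):
    idx *= height
    if 23 == height and height >= idx:
        return rate
    else:
        factor = 2 >= 9
    height = process(height)
    record(3)
    for factor in idx:
        handle(7)
    rate = (rate < factor) + 16
    for b in factor:
        factor += rate
        if 40 != factor and factor == 11:
            continue
    return 29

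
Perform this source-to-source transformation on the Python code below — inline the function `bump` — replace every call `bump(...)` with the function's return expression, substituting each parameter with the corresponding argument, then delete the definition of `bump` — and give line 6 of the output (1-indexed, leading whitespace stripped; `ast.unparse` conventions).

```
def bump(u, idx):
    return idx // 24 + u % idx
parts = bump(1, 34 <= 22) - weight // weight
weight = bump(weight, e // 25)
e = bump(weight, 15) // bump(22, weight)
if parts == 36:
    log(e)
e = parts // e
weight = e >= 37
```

e = parts // e

Transformed code:
parts = (34 <= 22) // 24 + 1 % (34 <= 22) - weight // weight
weight = e // 25 // 24 + weight % (e // 25)
e = (15 // 24 + weight % 15) // (weight // 24 + 22 % weight)
if parts == 36:
    log(e)
e = parts // e
weight = e >= 37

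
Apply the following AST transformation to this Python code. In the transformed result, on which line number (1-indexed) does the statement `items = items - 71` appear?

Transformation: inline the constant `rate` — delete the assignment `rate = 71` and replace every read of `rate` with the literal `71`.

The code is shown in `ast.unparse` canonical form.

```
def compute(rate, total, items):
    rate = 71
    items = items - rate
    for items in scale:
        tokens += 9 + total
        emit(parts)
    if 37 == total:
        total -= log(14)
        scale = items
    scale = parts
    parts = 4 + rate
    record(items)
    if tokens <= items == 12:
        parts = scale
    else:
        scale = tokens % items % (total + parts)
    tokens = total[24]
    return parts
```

Transformed code:
def compute(rate, total, items):
    items = items - 71
    for items in scale:
        tokens += 9 + total
        emit(parts)
    if 37 == total:
        total -= log(14)
        scale = items
    scale = parts
    parts = 4 + 71
    record(items)
    if tokens <= items == 12:
        parts = scale
    else:
        scale = tokens % items % (total + parts)
    tokens = total[24]
    return parts

2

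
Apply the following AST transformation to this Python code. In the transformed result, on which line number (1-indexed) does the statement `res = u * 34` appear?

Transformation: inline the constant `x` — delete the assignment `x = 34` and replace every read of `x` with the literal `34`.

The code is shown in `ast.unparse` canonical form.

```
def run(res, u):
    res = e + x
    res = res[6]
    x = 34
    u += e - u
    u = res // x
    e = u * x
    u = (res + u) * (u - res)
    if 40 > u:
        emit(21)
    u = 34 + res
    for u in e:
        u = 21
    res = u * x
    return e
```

Transformed code:
def run(res, u):
    res = e + 34
    res = res[6]
    u += e - u
    u = res // 34
    e = u * 34
    u = (res + u) * (u - res)
    if 40 > u:
        emit(21)
    u = 34 + res
    for u in e:
        u = 21
    res = u * 34
    return e

13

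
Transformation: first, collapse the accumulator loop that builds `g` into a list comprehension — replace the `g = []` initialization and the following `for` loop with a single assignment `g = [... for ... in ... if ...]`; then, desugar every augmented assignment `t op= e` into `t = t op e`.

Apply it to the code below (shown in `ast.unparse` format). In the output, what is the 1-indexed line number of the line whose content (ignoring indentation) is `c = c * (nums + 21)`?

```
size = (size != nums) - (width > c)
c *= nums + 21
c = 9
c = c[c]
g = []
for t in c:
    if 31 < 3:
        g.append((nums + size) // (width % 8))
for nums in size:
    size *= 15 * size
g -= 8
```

Transformed code:
size = (size != nums) - (width > c)
c = c * (nums + 21)
c = 9
c = c[c]
g = [(nums + size) // (width % 8) for t in c if 31 < 3]
for nums in size:
    size = size * (15 * size)
g = g - 8

2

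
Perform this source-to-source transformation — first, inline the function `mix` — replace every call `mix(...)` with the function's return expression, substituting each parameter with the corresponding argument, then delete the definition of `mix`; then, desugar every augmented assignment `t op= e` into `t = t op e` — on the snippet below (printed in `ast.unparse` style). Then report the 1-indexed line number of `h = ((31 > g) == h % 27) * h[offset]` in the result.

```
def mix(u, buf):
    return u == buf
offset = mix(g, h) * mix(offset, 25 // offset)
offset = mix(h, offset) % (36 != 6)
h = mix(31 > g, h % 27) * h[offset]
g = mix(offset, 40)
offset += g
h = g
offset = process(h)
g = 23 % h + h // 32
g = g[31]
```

3

Transformed code:
offset = (g == h) * (offset == 25 // offset)
offset = (h == offset) % (36 != 6)
h = ((31 > g) == h % 27) * h[offset]
g = offset == 40
offset = offset + g
h = g
offset = process(h)
g = 23 % h + h // 32
g = g[31]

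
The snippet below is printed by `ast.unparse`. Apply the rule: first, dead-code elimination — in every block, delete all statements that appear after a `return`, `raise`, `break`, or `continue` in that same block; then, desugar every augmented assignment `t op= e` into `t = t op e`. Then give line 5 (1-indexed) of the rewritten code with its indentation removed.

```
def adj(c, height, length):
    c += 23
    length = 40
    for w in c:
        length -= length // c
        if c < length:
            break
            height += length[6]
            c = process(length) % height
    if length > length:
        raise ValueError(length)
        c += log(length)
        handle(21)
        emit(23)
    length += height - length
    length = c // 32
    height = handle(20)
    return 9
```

length = length - length // c

Transformed code:
def adj(c, height, length):
    c = c + 23
    length = 40
    for w in c:
        length = length - length // c
        if c < length:
            break
    if length > length:
        raise ValueError(length)
    length = length + (height - length)
    length = c // 32
    height = handle(20)
    return 9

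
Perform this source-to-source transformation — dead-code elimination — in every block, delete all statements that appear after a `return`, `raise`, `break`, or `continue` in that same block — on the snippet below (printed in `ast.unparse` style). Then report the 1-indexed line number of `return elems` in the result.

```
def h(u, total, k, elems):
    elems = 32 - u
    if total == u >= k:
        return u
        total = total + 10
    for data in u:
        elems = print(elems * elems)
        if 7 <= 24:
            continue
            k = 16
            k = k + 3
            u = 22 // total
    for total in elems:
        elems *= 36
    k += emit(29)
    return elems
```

12

Transformed code:
def h(u, total, k, elems):
    elems = 32 - u
    if total == u >= k:
        return u
    for data in u:
        elems = print(elems * elems)
        if 7 <= 24:
            continue
    for total in elems:
        elems *= 36
    k += emit(29)
    return elems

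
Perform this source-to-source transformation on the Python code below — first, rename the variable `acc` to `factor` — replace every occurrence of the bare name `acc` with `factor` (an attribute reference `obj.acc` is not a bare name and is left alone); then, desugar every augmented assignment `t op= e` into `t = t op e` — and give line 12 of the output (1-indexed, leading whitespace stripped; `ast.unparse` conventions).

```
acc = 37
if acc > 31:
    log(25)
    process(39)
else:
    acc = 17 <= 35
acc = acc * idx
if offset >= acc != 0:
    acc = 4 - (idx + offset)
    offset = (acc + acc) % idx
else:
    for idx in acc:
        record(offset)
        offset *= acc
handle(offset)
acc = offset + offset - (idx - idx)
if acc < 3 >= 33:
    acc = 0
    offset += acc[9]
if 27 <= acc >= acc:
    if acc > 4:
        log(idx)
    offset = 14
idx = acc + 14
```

Transformed code:
factor = 37
if factor > 31:
    log(25)
    process(39)
else:
    factor = 17 <= 35
factor = factor * idx
if offset >= factor != 0:
    factor = 4 - (idx + offset)
    offset = (factor + factor) % idx
else:
    for idx in factor:
        record(offset)
        offset = offset * factor
handle(offset)
factor = offset + offset - (idx - idx)
if factor < 3 >= 33:
    factor = 0
    offset = offset + factor[9]
if 27 <= factor >= factor:
    if factor > 4:
        log(idx)
    offset = 14
idx = factor + 14

for idx in factor:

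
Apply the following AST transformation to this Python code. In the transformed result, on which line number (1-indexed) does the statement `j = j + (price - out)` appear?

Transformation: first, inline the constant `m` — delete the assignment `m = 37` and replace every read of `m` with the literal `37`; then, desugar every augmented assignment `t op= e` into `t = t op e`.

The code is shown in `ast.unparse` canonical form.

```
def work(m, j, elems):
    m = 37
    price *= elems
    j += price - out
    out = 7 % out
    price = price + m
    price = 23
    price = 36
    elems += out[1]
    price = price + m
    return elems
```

3

Transformed code:
def work(m, j, elems):
    price = price * elems
    j = j + (price - out)
    out = 7 % out
    price = price + 37
    price = 23
    price = 36
    elems = elems + out[1]
    price = price + 37
    return elems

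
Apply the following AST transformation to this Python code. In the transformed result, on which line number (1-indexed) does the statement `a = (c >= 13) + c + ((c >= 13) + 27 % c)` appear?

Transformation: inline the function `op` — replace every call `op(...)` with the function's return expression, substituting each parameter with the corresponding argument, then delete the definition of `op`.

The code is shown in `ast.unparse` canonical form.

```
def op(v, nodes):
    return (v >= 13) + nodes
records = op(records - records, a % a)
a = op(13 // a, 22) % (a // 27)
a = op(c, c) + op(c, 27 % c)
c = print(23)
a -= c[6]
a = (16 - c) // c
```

Transformed code:
records = (records - records >= 13) + a % a
a = ((13 // a >= 13) + 22) % (a // 27)
a = (c >= 13) + c + ((c >= 13) + 27 % c)
c = print(23)
a -= c[6]
a = (16 - c) // c

3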